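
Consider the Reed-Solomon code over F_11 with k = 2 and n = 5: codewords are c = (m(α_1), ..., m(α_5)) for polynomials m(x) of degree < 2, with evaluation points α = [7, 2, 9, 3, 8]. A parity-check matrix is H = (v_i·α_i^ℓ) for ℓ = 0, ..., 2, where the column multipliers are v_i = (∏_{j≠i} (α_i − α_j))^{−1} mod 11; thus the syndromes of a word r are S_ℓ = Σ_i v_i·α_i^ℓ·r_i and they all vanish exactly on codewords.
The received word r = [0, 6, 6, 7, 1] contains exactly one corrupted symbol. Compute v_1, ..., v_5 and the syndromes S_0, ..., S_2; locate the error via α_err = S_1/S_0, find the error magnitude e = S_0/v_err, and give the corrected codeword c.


S = (10, 2, 7), error at position 3, error magnitude e = 4, c = [0, 6, 2, 7, 1].

Step 1: column multipliers v_i = (∏_{j≠i}(α_i − α_j))^{−1} mod 11.
  i = 1 (α = 7): (7−2)(7−9)(7−3)(7−8) = 5·(−2)·4·(−1) = 40 ≡ 7, so v_1 = 7^{−1} = 8 (mod 11).
  i = 2 (α = 2): (2−7)(2−9)(2−3)(2−8) = (−5)·(−7)·(−1)·(−6) = 210 ≡ 1, so v_2 = 1^{−1} = 1 (mod 11).
  i = 3 (α = 9): (9−7)(9−2)(9−3)(9−8) = 2·7·6·1 = 84 ≡ 7, so v_3 = 7^{−1} = 8 (mod 11).
  i = 4 (α = 3): (3−7)(3−2)(3−9)(3−8) = (−4)·1·(−6)·(−5) = −120 ≡ 1, so v_4 = 1^{−1} = 1 (mod 11).
  i = 5 (α = 8): (8−7)(8−2)(8−9)(8−3) = 1·6·(−1)·5 = −30 ≡ 3, so v_5 = 3^{−1} = 4 (mod 11).
  v = [8, 1, 8, 1, 4].
Step 2: syndromes of r = [0, 6, 6, 7, 1] (all sums mod 11).
  S_0 = Σ v_i r_i = 8·0 + 1·6 + 8·6 + 1·7 + 4·1 = 65 ≡ 10.
  S_1 = Σ v_i α_i r_i = 8·7·0 + 1·2·6 + 8·9·6 + 1·3·7 + 4·8·1 = 497 ≡ 2.
  α_i^2 mod 11 = [5, 4, 4, 9, 9].
  S_2 = Σ v_i α_i^2 r_i = 8·5·0 + 1·4·6 + 8·4·6 + 1·9·7 + 4·9·1 = 315 ≡ 7.
  S = (10, 2, 7) ≠ 0, so r is not a codeword (an error is present).
Step 3: locate the error. For a single error e at position i, S_ℓ = v_i·e·α_i^ℓ, so α_err = S_1/S_0.
  S_0^{−1} = 10^{−1} = 10 (mod 11), so α_err = 2·10 = 20 ≡ 9 = α_3. Error position i = 3.
  Consistency check: S_2/S_1 = 7·6 = 42 ≡ 9 = α_err ✓ (single-error assumption holds).
Step 4: error magnitude e = S_0/v_3 = S_0·∏_{j≠3}(α_3 − α_j) = 10·7 = 70 ≡ 4 (mod 11).
Step 5: correct position 3: c_3 = r_3 − e = 6 − 4 ≡ 2 (mod 11). Hence c = [0, 6, 2, 7, 1].
  Check: interpolating c through the α_i gives m(x) = 4 + 1·x (degree < 2) with m(α_i) = c_i for every i, so c is indeed a codeword.


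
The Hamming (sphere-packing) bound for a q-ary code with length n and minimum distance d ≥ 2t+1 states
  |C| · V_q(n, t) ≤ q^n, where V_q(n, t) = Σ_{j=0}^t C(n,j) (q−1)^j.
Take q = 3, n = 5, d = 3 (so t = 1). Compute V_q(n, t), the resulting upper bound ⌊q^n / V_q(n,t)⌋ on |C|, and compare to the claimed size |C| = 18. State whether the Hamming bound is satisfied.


V_q(n, t) = 11, q^n = 243, Hamming bound = 22, |C| = 18 ≤ bound (satisfied).

Step 1: Compute V_q(n, t) = Σ_{j=0}^1 C(n, j) (q−1)^j.
  j = 0: C(5,0)·(2)^0 = 1·1 = 1.
  j = 1: C(5,1)·(2)^1 = 5·2 = 10.
  V_q(n, t) = 1 + 10 = 11.
Step 2: q^n = 3^5 = 243.
Step 3: Hamming bound ⌊q^n / V_q(n,t)⌋ = ⌊243/11⌋ = 22.
Step 4: Compare |C| = 18 to 22: satisfied.
The claimed |C| lies below the Hamming bound.


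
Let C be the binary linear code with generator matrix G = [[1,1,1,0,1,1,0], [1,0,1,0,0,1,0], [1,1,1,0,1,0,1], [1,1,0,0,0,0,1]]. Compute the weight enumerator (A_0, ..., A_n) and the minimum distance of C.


Weight distribution: A_0 = 1, A_2 = 4, A_3 = 6, A_4 = 3, A_5 = 2. Minimum distance d = 2.

Enumerate all 2^4 = 16 messages m ∈ F_2^4.
For each, compute codeword c = mG in F_2^7, then tally its weight.
  m = 0000 → c = 0000000, weight = 0.
  m = 1000 → c = 1110110, weight = 5.
  m = 0100 → c = 1010010, weight = 3.
  m = 1100 → c = 0100100, weight = 2.
  m = 0010 → c = 1110101, weight = 5.
  m = 1010 → c = 0000011, weight = 2.
  m = 0110 → c = 0100111, weight = 4.
  m = 1110 → c = 1010001, weight = 3.
  m = 0001 → c = 1100001, weight = 3.
  m = 1001 → c = 0010111, weight = 4.
  m = 0101 → c = 0110011, weight = 4.
  m = 1101 → c = 1000101, weight = 3.
  m = 0011 → c = 0010100, weight = 2.
  m = 1011 → c = 1100010, weight = 3.
  m = 0111 → c = 1000110, weight = 3.
  m = 1111 → c = 0110000, weight = 2.
Tally weights:
  weight 0: 1 codewords.
  weight 2: 4 codewords.
  weight 3: 6 codewords.
  weight 4: 3 codewords.
  weight 5: 2 codewords.
Minimum distance d = smallest w > 0 with A_w > 0 = 2.
Sanity: Σ A_w = 16 = 2^4 = 16 ✓.


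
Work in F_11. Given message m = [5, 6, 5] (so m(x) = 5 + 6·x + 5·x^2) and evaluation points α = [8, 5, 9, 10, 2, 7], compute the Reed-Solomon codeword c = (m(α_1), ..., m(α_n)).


c = [10, 6, 2, 4, 4, 6]

Message polynomial: m(x) = 5 + 6·x + 5·x^2 (mod 11).
For each evaluation point α_i, compute m(α_i) mod 11:
  α_1 = 8: Horner steps 5 → 2 → 10, so m(8) = 10.
  α_2 = 5: Horner steps 5 → 9 → 6, so m(5) = 6.
  α_3 = 9: Horner steps 5 → 7 → 2, so m(9) = 2.
  α_4 = 10: Horner steps 5 → 1 → 4, so m(10) = 4.
  α_5 = 2: Horner steps 5 → 5 → 4, so m(2) = 4.
  α_6 = 7: Horner steps 5 → 8 → 6, so m(7) = 6.
Codeword c = [10, 6, 2, 4, 4, 6] ∈ F_11^6.


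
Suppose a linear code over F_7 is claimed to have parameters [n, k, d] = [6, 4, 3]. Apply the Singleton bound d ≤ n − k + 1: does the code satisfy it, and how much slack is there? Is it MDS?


Singleton RHS = n − k + 1 = 3, slack = 0, bound satisfied, MDS.

Singleton bound: d ≤ n − k + 1.
Here n = 6, k = 4, so n − k + 1 = 3.
Given d = 3, check d ≤ 3: YES.
Slack = (n − k + 1) − d = 0.
The code is MDS (slack = 0).
Description: the claimed parameters are [6, 4, 3]_7; such a code would be MDS (meets Singleton bound).


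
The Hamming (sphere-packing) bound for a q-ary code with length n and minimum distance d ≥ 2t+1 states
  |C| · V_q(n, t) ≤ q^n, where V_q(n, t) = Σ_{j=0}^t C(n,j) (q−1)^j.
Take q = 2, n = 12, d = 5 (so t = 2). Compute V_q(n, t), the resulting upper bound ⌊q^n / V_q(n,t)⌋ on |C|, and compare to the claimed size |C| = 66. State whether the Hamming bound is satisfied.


V_q(n, t) = 79, q^n = 4096, Hamming bound = 51, |C| = 66 > bound (violated).

Step 1: Compute V_q(n, t) = Σ_{j=0}^2 C(n, j) (q−1)^j.
  j = 0: C(12,0)·(1)^0 = 1·1 = 1.
  j = 1: C(12,1)·(1)^1 = 12·1 = 12.
  j = 2: C(12,2)·(1)^2 = 66·1 = 66.
  V_q(n, t) = 1 + 12 + 66 = 79.
Step 2: q^n = 2^12 = 4096.
Step 3: Hamming bound ⌊q^n / V_q(n,t)⌋ = ⌊4096/79⌋ = 51.
Step 4: Compare |C| = 66 to 51: violated.
The claimed |C| lies above the Hamming bound, so no 2-ary code of length 12 with d ≥ 5 can have 66 codewords.


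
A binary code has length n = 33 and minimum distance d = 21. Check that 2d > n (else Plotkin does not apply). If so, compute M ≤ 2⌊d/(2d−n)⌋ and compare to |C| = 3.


Plotkin bound M ≤ 4; given |C| = 3 ≤ bound (satisfied).

Check applicability: 2d = 42, n = 33.
2d − n = 9 > 0, so Plotkin applies.
Compute d/(2d−n) = 21/9 ≈ 2.3333.
⌊d/(2d−n)⌋ = 2.
Plotkin bound: M ≤ 2·2 = 4.
Given |C| = 3, check: satisfied.
This |C| is below the Plotkin bound.


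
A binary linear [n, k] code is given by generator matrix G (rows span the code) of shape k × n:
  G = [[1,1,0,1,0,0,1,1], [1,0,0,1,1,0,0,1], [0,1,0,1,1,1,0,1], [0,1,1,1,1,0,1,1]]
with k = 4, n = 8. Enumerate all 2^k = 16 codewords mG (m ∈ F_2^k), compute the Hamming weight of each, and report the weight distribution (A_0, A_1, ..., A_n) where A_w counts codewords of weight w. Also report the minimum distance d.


Weight distribution: A_0 = 1, A_3 = 5, A_4 = 5, A_5 = 2, A_6 = 2, A_7 = 1. Minimum distance d = 3.

Enumerate all 2^4 = 16 messages m ∈ F_2^4.
For each, compute codeword c = mG in F_2^8, then tally its weight.
  m = 0000 → c = 00000000, weight = 0.
  m = 1000 → c = 11010011, weight = 5.
  m = 0100 → c = 10011001, weight = 4.
  m = 1100 → c = 01001010, weight = 3.
  m = 0010 → c = 01011101, weight = 5.
  m = 1010 → c = 10001110, weight = 4.
  m = 0110 → c = 11000100, weight = 3.
  m = 1110 → c = 00010111, weight = 4.
  m = 0001 → c = 01111011, weight = 6.
  m = 1001 → c = 10101000, weight = 3.
  m = 0101 → c = 11100010, weight = 4.
  m = 1101 → c = 00110001, weight = 3.
  m = 0011 → c = 00100110, weight = 3.
  m = 1011 → c = 11110101, weight = 6.
  m = 0111 → c = 10111111, weight = 7.
  m = 1111 → c = 01101100, weight = 4.
Tally weights:
  weight 0: 1 codewords.
  weight 3: 5 codewords.
  weight 4: 5 codewords.
  weight 5: 2 codewords.
  weight 6: 2 codewords.
  weight 7: 1 codewords.
Minimum distance d = smallest w > 0 with A_w > 0 = 3.
Sanity: Σ A_w = 16 = 2^4 = 16 ✓.


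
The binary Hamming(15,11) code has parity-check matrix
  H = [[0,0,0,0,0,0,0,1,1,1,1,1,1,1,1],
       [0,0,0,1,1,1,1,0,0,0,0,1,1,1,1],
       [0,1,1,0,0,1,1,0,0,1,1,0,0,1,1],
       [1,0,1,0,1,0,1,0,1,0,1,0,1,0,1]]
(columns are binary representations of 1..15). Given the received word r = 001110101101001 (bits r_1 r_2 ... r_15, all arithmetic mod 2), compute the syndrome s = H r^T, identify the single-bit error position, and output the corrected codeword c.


s = (0, 1, 0, 1)^T, error position = 5, corrected codeword c = 001100101101001

Compute s = H r^T mod 2 one row at a time:
  s_1 = 0 + 1 + 1 + 0 + 1 + 0 + 0 + 1 = 4 ≡ 0 (mod 2).
  s_2 = 1 + 1 + 0 + 1 + 1 + 0 + 0 + 1 = 5 ≡ 1 (mod 2).
  s_3 = 0 + 1 + 0 + 1 + 1 + 0 + 0 + 1 = 4 ≡ 0 (mod 2).
  s_4 = 0 + 1 + 1 + 1 + 1 + 0 + 0 + 1 = 5 ≡ 1 (mod 2).
s = (0, 1, 0, 1)^T — this equals column 5 of H (binary 0101), so error is at position 5.
Correct: flip bit 5 of r = 001110101101001 to get c = 001100101101001.


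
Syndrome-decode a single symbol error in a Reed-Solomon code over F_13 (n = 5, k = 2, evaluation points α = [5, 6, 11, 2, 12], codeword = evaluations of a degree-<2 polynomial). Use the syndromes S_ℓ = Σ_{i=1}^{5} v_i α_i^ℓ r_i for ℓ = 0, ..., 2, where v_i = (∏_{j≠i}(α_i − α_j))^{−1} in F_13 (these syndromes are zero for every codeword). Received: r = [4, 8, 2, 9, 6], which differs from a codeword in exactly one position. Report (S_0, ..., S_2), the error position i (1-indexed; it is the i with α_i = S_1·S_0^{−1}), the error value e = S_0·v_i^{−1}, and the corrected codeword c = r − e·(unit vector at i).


S = (4, 8, 3), error at position 4, error magnitude e = 4, c = [4, 8, 2, 5, 6].

Step 1: column multipliers v_i = (∏_{j≠i}(α_i − α_j))^{−1} mod 13.
  i = 1 (α = 5): (5−6)(5−11)(5−2)(5−12) = (−1)·(−6)·3·(−7) = −126 ≡ 4, so v_1 = 4^{−1} = 10 (mod 13).
  i = 2 (α = 6): (6−5)(6−11)(6−2)(6−12) = 1·(−5)·4·(−6) = 120 ≡ 3, so v_2 = 3^{−1} = 9 (mod 13).
  i = 3 (α = 11): (11−5)(11−6)(11−2)(11−12) = 6·5·9·(−1) = −270 ≡ 3, so v_3 = 3^{−1} = 9 (mod 13).
  i = 4 (α = 2): (2−5)(2−6)(2−11)(2−12) = (−3)·(−4)·(−9)·(−10) = 1080 ≡ 1, so v_4 = 1^{−1} = 1 (mod 13).
  i = 5 (α = 12): (12−5)(12−6)(12−11)(12−2) = 7·6·1·10 = 420 ≡ 4, so v_5 = 4^{−1} = 10 (mod 13).
  v = [10, 9, 9, 1, 10].
Step 2: syndromes of r = [4, 8, 2, 9, 6] (all sums mod 13).
  S_0 = Σ v_i r_i = 10·4 + 9·8 + 9·2 + 1·9 + 10·6 = 199 ≡ 4.
  S_1 = Σ v_i α_i r_i = 10·5·4 + 9·6·8 + 9·11·2 + 1·2·9 + 10·12·6 = 1568 ≡ 8.
  α_i^2 mod 13 = [12, 10, 4, 4, 1].
  S_2 = Σ v_i α_i^2 r_i = 10·12·4 + 9·10·8 + 9·4·2 + 1·4·9 + 10·1·6 = 1368 ≡ 3.
  S = (4, 8, 3) ≠ 0, so r is not a codeword (an error is present).
Step 3: locate the error. For a single error e at position i, S_ℓ = v_i·e·α_i^ℓ, so α_err = S_1/S_0.
  S_0^{−1} = 4^{−1} = 10 (mod 13), so α_err = 8·10 = 80 ≡ 2 = α_4. Error position i = 4.
  Consistency check: S_2/S_1 = 3·5 = 15 ≡ 2 = α_err ✓ (single-error assumption holds).
Step 4: error magnitude e = S_0/v_4 = S_0·∏_{j≠4}(α_4 − α_j) = 4·1 = 4 ≡ 4 (mod 13).
Step 5: correct position 4: c_4 = r_4 − e = 9 − 4 ≡ 5 (mod 13). Hence c = [4, 8, 2, 5, 6].
  Check: interpolating c through the α_i gives m(x) = 10 + 4·x (degree < 2) with m(α_i) = c_i for every i, so c is indeed a codeword.


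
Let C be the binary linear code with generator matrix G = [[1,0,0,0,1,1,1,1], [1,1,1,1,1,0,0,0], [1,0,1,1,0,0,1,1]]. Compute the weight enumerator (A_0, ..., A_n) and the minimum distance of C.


Weight distribution: A_0 = 1, A_3 = 1, A_4 = 2, A_5 = 3, A_6 = 1. Minimum distance d = 3.

Enumerate all 2^3 = 8 messages m ∈ F_2^3.
For each, compute codeword c = mG in F_2^8, then tally its weight.
  m = 000 → c = 00000000, weight = 0.
  m = 100 → c = 10001111, weight = 5.
  m = 010 → c = 11111000, weight = 5.
  m = 110 → c = 01110111, weight = 6.
  m = 001 → c = 10110011, weight = 5.
  m = 101 → c = 00111100, weight = 4.
  m = 011 → c = 01001011, weight = 4.
  m = 111 → c = 11000100, weight = 3.
Tally weights:
  weight 0: 1 codewords.
  weight 3: 1 codewords.
  weight 4: 2 codewords.
  weight 5: 3 codewords.
  weight 6: 1 codewords.
Minimum distance d = smallest w > 0 with A_w > 0 = 3.
Sanity: Σ A_w = 8 = 2^3 = 8 ✓.


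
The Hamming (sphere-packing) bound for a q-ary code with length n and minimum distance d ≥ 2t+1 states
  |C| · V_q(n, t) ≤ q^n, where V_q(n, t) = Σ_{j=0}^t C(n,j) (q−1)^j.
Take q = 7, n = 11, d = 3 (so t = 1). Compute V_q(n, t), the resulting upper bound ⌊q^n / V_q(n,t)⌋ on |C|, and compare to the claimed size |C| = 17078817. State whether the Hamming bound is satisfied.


V_q(n, t) = 67, q^n = 1977326743, Hamming bound = 29512339, |C| = 17078817 ≤ bound (satisfied).

Step 1: Compute V_q(n, t) = Σ_{j=0}^1 C(n, j) (q−1)^j.
  j = 0: C(11,0)·(6)^0 = 1·1 = 1.
  j = 1: C(11,1)·(6)^1 = 11·6 = 66.
  V_q(n, t) = 1 + 66 = 67.
Step 2: q^n = 7^11 = 1977326743.
Step 3: Hamming bound ⌊q^n / V_q(n,t)⌋ = ⌊1977326743/67⌋ = 29512339.
Step 4: Compare |C| = 17078817 to 29512339: satisfied.
The claimed |C| lies below the Hamming bound.


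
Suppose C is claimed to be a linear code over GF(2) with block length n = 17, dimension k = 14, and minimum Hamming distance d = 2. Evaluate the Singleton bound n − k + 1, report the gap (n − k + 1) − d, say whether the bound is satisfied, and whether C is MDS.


Singleton RHS = n − k + 1 = 4, slack = 2, bound satisfied, not MDS.

Singleton bound: d ≤ n − k + 1.
Here n = 17, k = 14, so n − k + 1 = 4.
Given d = 2, check d ≤ 4: YES.
Slack = (n − k + 1) − d = 2.
The code is NOT MDS (slack = 2 > 0).
Description: the claimed parameters are [17, 14, 2]_2; such a code would be non-MDS.


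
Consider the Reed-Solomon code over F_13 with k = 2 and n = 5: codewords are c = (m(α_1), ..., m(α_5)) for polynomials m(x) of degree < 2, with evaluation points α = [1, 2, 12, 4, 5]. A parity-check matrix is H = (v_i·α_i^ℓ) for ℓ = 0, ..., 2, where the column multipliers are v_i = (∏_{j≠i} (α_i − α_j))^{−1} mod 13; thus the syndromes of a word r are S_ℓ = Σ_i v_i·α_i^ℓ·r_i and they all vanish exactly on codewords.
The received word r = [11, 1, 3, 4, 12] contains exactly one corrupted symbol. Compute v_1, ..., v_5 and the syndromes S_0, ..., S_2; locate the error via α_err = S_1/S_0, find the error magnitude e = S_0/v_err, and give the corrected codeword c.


S = (9, 9, 9), error at position 1, error magnitude e = 5, c = [6, 1, 3, 4, 12].

Step 1: column multipliers v_i = (∏_{j≠i}(α_i − α_j))^{−1} mod 13.
  i = 1 (α = 1): (1−2)(1−12)(1−4)(1−5) = (−1)·(−11)·(−3)·(−4) = 132 ≡ 2, so v_1 = 2^{−1} = 7 (mod 13).
  i = 2 (α = 2): (2−1)(2−12)(2−4)(2−5) = 1·(−10)·(−2)·(−3) = −60 ≡ 5, so v_2 = 5^{−1} = 8 (mod 13).
  i = 3 (α = 12): (12−1)(12−2)(12−4)(12−5) = 11·10·8·7 = 6160 ≡ 11, so v_3 = 11^{−1} = 6 (mod 13).
  i = 4 (α = 4): (4−1)(4−2)(4−12)(4−5) = 3·2·(−8)·(−1) = 48 ≡ 9, so v_4 = 9^{−1} = 3 (mod 13).
  i = 5 (α = 5): (5−1)(5−2)(5−12)(5−4) = 4·3·(−7)·1 = −84 ≡ 7, so v_5 = 7^{−1} = 2 (mod 13).
  v = [7, 8, 6, 3, 2].
Step 2: syndromes of r = [11, 1, 3, 4, 12] (all sums mod 13).
  S_0 = Σ v_i r_i = 7·11 + 8·1 + 6·3 + 3·4 + 2·12 = 139 ≡ 9.
  S_1 = Σ v_i α_i r_i = 7·1·11 + 8·2·1 + 6·12·3 + 3·4·4 + 2·5·12 = 477 ≡ 9.
  α_i^2 mod 13 = [1, 4, 1, 3, 12].
  S_2 = Σ v_i α_i^2 r_i = 7·1·11 + 8·4·1 + 6·1·3 + 3·3·4 + 2·12·12 = 451 ≡ 9.
  S = (9, 9, 9) ≠ 0, so r is not a codeword (an error is present).
Step 3: locate the error. For a single error e at position i, S_ℓ = v_i·e·α_i^ℓ, so α_err = S_1/S_0.
  S_0^{−1} = 9^{−1} = 3 (mod 13), so α_err = 9·3 = 27 ≡ 1 = α_1. Error position i = 1.
  Consistency check: S_2/S_1 = 9·3 = 27 ≡ 1 = α_err ✓ (single-error assumption holds).
Step 4: error magnitude e = S_0/v_1 = S_0·∏_{j≠1}(α_1 − α_j) = 9·2 = 18 ≡ 5 (mod 13).
Step 5: correct position 1: c_1 = r_1 − e = 11 − 5 ≡ 6 (mod 13). Hence c = [6, 1, 3, 4, 12].
  Check: interpolating c through the α_i gives m(x) = 11 + 8·x (degree < 2) with m(α_i) = c_i for every i, so c is indeed a codeword.


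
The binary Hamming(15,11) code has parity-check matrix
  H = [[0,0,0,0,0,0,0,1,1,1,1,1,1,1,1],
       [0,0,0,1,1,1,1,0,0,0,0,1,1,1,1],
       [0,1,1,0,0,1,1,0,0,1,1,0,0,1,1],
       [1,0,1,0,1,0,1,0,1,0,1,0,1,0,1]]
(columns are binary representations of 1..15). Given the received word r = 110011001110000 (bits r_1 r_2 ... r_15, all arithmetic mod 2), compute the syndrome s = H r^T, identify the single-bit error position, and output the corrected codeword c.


s = (1, 0, 0, 0)^T, error position = 8, corrected codeword c = 110011011110000

Compute s = H r^T mod 2 one row at a time:
  s_1 = 0 + 1 + 1 + 1 + 0 + 0 + 0 + 0 = 3 ≡ 1 (mod 2).
  s_2 = 0 + 1 + 1 + 0 + 0 + 0 + 0 + 0 = 2 ≡ 0 (mod 2).
  s_3 = 1 + 0 + 1 + 0 + 1 + 1 + 0 + 0 = 4 ≡ 0 (mod 2).
  s_4 = 1 + 0 + 1 + 0 + 1 + 1 + 0 + 0 = 4 ≡ 0 (mod 2).
s = (1, 0, 0, 0)^T — this equals column 8 of H (binary 1000), so error is at position 8.
Correct: flip bit 8 of r = 110011001110000 to get c = 110011011110000.


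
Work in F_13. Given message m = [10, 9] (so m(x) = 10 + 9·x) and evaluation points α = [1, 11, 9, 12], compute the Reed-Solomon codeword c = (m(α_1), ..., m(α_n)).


c = [6, 5, 0, 1]

Message polynomial: m(x) = 10 + 9·x (mod 13).
For each evaluation point α_i, compute m(α_i) mod 13:
  α_1 = 1: Horner steps 9 → 6, so m(1) = 6.
  α_2 = 11: Horner steps 9 → 5, so m(11) = 5.
  α_3 = 9: Horner steps 9 → 0, so m(9) = 0.
  α_4 = 12: Horner steps 9 → 1, so m(12) = 1.
Codeword c = [6, 5, 0, 1] ∈ F_13^4.


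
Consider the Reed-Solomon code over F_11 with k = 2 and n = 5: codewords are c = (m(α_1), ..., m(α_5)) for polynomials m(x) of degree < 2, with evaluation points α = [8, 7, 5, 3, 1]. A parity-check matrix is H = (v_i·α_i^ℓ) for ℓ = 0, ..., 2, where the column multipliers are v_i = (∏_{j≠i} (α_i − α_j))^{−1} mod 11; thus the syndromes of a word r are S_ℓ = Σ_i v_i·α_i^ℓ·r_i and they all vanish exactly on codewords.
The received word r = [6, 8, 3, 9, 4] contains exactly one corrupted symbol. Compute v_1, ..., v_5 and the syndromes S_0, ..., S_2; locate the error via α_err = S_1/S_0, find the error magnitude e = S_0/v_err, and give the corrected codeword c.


S = (2, 5, 7), error at position 1, error magnitude e = 1, c = [5, 8, 3, 9, 4].

Step 1: column multipliers v_i = (∏_{j≠i}(α_i − α_j))^{−1} mod 11.
  i = 1 (α = 8): (8−7)(8−5)(8−3)(8−1) = 1·3·5·7 = 105 ≡ 6, so v_1 = 6^{−1} = 2 (mod 11).
  i = 2 (α = 7): (7−8)(7−5)(7−3)(7−1) = (−1)·2·4·6 = −48 ≡ 7, so v_2 = 7^{−1} = 8 (mod 11).
  i = 3 (α = 5): (5−8)(5−7)(5−3)(5−1) = (−3)·(−2)·2·4 = 48 ≡ 4, so v_3 = 4^{−1} = 3 (mod 11).
  i = 4 (α = 3): (3−8)(3−7)(3−5)(3−1) = (−5)·(−4)·(−2)·2 = −80 ≡ 8, so v_4 = 8^{−1} = 7 (mod 11).
  i = 5 (α = 1): (1−8)(1−7)(1−5)(1−3) = (−7)·(−6)·(−4)·(−2) = 336 ≡ 6, so v_5 = 6^{−1} = 2 (mod 11).
  v = [2, 8, 3, 7, 2].
Step 2: syndromes of r = [6, 8, 3, 9, 4] (all sums mod 11).
  S_0 = Σ v_i r_i = 2·6 + 8·8 + 3·3 + 7·9 + 2·4 = 156 ≡ 2.
  S_1 = Σ v_i α_i r_i = 2·8·6 + 8·7·8 + 3·5·3 + 7·3·9 + 2·1·4 = 786 ≡ 5.
  α_i^2 mod 11 = [9, 5, 3, 9, 1].
  S_2 = Σ v_i α_i^2 r_i = 2·9·6 + 8·5·8 + 3·3·3 + 7·9·9 + 2·1·4 = 1030 ≡ 7.
  S = (2, 5, 7) ≠ 0, so r is not a codeword (an error is present).
Step 3: locate the error. For a single error e at position i, S_ℓ = v_i·e·α_i^ℓ, so α_err = S_1/S_0.
  S_0^{−1} = 2^{−1} = 6 (mod 11), so α_err = 5·6 = 30 ≡ 8 = α_1. Error position i = 1.
  Consistency check: S_2/S_1 = 7·9 = 63 ≡ 8 = α_err ✓ (single-error assumption holds).
Step 4: error magnitude e = S_0/v_1 = S_0·∏_{j≠1}(α_1 − α_j) = 2·6 = 12 ≡ 1 (mod 11).
Step 5: correct position 1: c_1 = r_1 − e = 6 − 1 ≡ 5 (mod 11). Hence c = [5, 8, 3, 9, 4].
  Check: interpolating c through the α_i gives m(x) = 7 + 8·x (degree < 2) with m(α_i) = c_i for every i, so c is indeed a codeword.


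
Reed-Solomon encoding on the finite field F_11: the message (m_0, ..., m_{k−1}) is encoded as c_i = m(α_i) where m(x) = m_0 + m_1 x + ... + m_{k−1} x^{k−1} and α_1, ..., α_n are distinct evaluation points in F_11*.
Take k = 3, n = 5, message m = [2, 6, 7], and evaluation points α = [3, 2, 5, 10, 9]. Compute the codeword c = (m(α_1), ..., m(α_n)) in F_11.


c = [6, 9, 9, 3, 7]

Message polynomial: m(x) = 2 + 6·x + 7·x^2 (mod 11).
For each evaluation point α_i, compute m(α_i) mod 11:
  α_1 = 3: Horner steps 7 → 5 → 6, so m(3) = 6.
  α_2 = 2: Horner steps 7 → 9 → 9, so m(2) = 9.
  α_3 = 5: Horner steps 7 → 8 → 9, so m(5) = 9.
  α_4 = 10: Horner steps 7 → 10 → 3, so m(10) = 3.
  α_5 = 9: Horner steps 7 → 3 → 7, so m(9) = 7.
Codeword c = [6, 9, 9, 3, 7] ∈ F_11^5.


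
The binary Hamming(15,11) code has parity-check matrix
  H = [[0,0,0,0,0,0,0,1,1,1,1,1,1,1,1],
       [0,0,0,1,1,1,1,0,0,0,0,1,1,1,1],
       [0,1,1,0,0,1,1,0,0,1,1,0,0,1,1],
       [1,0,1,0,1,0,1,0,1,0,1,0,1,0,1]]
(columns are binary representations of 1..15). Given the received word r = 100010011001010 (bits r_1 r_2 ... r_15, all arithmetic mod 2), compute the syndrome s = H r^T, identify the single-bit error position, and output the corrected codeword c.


s = (0, 1, 1, 1)^T, error position = 7, corrected codeword c = 100010111001010

Compute s = H r^T mod 2 one row at a time:
  s_1 = 1 + 1 + 0 + 0 + 1 + 0 + 1 + 0 = 4 ≡ 0 (mod 2).
  s_2 = 0 + 1 + 0 + 0 + 1 + 0 + 1 + 0 = 3 ≡ 1 (mod 2).
  s_3 = 0 + 0 + 0 + 0 + 0 + 0 + 1 + 0 = 1 ≡ 1 (mod 2).
  s_4 = 1 + 0 + 1 + 0 + 1 + 0 + 0 + 0 = 3 ≡ 1 (mod 2).
s = (0, 1, 1, 1)^T — this equals column 7 of H (binary 0111), so error is at position 7.
Correct: flip bit 7 of r = 100010011001010 to get c = 100010111001010.


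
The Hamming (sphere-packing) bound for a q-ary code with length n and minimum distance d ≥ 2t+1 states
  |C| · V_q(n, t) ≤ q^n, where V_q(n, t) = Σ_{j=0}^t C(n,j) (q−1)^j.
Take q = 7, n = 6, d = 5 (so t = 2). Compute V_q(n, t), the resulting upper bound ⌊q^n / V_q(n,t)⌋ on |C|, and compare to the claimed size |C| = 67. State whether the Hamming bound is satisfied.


V_q(n, t) = 577, q^n = 117649, Hamming bound = 203, |C| = 67 ≤ bound (satisfied).

Step 1: Compute V_q(n, t) = Σ_{j=0}^2 C(n, j) (q−1)^j.
  j = 0: C(6,0)·(6)^0 = 1·1 = 1.
  j = 1: C(6,1)·(6)^1 = 6·6 = 36.
  j = 2: C(6,2)·(6)^2 = 15·36 = 540.
  V_q(n, t) = 1 + 36 + 540 = 577.
Step 2: q^n = 7^6 = 117649.
Step 3: Hamming bound ⌊q^n / V_q(n,t)⌋ = ⌊117649/577⌋ = 203.
Step 4: Compare |C| = 67 to 203: satisfied.
The claimed |C| lies below the Hamming bound.


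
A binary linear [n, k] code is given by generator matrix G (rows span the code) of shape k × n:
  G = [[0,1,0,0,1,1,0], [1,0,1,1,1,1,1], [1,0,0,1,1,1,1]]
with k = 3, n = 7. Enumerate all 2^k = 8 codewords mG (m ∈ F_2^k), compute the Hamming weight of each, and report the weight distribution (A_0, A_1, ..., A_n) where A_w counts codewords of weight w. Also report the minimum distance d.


Weight distribution: A_0 = 1, A_1 = 1, A_3 = 1, A_4 = 2, A_5 = 2, A_6 = 1. Minimum distance d = 1.

Enumerate all 2^3 = 8 messages m ∈ F_2^3.
For each, compute codeword c = mG in F_2^7, then tally its weight.
  m = 000 → c = 0000000, weight = 0.
  m = 100 → c = 0100110, weight = 3.
  m = 010 → c = 1011111, weight = 6.
  m = 110 → c = 1111001, weight = 5.
  m = 001 → c = 1001111, weight = 5.
  m = 101 → c = 1101001, weight = 4.
  m = 011 → c = 0010000, weight = 1.
  m = 111 → c = 0110110, weight = 4.
Tally weights:
  weight 0: 1 codewords.
  weight 1: 1 codewords.
  weight 3: 1 codewords.
  weight 4: 2 codewords.
  weight 5: 2 codewords.
  weight 6: 1 codewords.
Minimum distance d = smallest w > 0 with A_w > 0 = 1.
Sanity: Σ A_w = 8 = 2^3 = 8 ✓.


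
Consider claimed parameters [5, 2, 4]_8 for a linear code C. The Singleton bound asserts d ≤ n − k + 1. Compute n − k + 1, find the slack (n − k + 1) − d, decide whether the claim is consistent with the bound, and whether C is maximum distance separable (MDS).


Singleton RHS = n − k + 1 = 4, slack = 0, bound satisfied, MDS.

Singleton bound: d ≤ n − k + 1.
Here n = 5, k = 2, so n − k + 1 = 4.
Given d = 4, check d ≤ 4: YES.
Slack = (n − k + 1) − d = 0.
The code is MDS (slack = 0).
Description: the claimed parameters are [5, 2, 4]_8; such a code would be MDS (meets Singleton bound).


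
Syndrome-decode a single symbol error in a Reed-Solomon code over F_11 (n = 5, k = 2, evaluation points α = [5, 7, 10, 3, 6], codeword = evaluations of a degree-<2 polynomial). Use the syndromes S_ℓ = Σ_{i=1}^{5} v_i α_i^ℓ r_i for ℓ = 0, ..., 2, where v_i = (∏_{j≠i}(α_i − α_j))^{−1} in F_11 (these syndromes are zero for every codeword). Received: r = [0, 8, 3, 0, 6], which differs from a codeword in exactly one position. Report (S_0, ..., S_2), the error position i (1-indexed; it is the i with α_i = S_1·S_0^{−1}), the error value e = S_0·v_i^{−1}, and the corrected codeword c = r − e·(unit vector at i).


S = (9, 1, 5), error at position 1, error magnitude e = 7, c = [4, 8, 3, 0, 6].

Step 1: column multipliers v_i = (∏_{j≠i}(α_i − α_j))^{−1} mod 11.
  i = 1 (α = 5): (5−7)(5−10)(5−3)(5−6) = (−2)·(−5)·2·(−1) = −20 ≡ 2, so v_1 = 2^{−1} = 6 (mod 11).
  i = 2 (α = 7): (7−5)(7−10)(7−3)(7−6) = 2·(−3)·4·1 = −24 ≡ 9, so v_2 = 9^{−1} = 5 (mod 11).
  i = 3 (α = 10): (10−5)(10−7)(10−3)(10−6) = 5·3·7·4 = 420 ≡ 2, so v_3 = 2^{−1} = 6 (mod 11).
  i = 4 (α = 3): (3−5)(3−7)(3−10)(3−6) = (−2)·(−4)·(−7)·(−3) = 168 ≡ 3, so v_4 = 3^{−1} = 4 (mod 11).
  i = 5 (α = 6): (6−5)(6−7)(6−10)(6−3) = 1·(−1)·(−4)·3 = 12 ≡ 1, so v_5 = 1^{−1} = 1 (mod 11).
  v = [6, 5, 6, 4, 1].
Step 2: syndromes of r = [0, 8, 3, 0, 6] (all sums mod 11).
  S_0 = Σ v_i r_i = 6·0 + 5·8 + 6·3 + 4·0 + 1·6 = 64 ≡ 9.
  S_1 = Σ v_i α_i r_i = 6·5·0 + 5·7·8 + 6·10·3 + 4·3·0 + 1·6·6 = 496 ≡ 1.
  α_i^2 mod 11 = [3, 5, 1, 9, 3].
  S_2 = Σ v_i α_i^2 r_i = 6·3·0 + 5·5·8 + 6·1·3 + 4·9·0 + 1·3·6 = 236 ≡ 5.
  S = (9, 1, 5) ≠ 0, so r is not a codeword (an error is present).
Step 3: locate the error. For a single error e at position i, S_ℓ = v_i·e·α_i^ℓ, so α_err = S_1/S_0.
  S_0^{−1} = 9^{−1} = 5 (mod 11), so α_err = 1·5 = 5 ≡ 5 = α_1. Error position i = 1.
  Consistency check: S_2/S_1 = 5·1 = 5 ≡ 5 = α_err ✓ (single-error assumption holds).
Step 4: error magnitude e = S_0/v_1 = S_0·∏_{j≠1}(α_1 − α_j) = 9·2 = 18 ≡ 7 (mod 11).
Step 5: correct position 1: c_1 = r_1 − e = 0 − 7 ≡ 4 (mod 11). Hence c = [4, 8, 3, 0, 6].
  Check: interpolating c through the α_i gives m(x) = 5 + 2·x (degree < 2) with m(α_i) = c_i for every i, so c is indeed a codeword.


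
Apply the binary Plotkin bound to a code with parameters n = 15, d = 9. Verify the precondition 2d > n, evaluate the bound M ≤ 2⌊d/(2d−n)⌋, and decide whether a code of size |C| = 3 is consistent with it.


Plotkin bound M ≤ 6; given |C| = 3 ≤ bound (satisfied).

Check applicability: 2d = 18, n = 15.
2d − n = 3 > 0, so Plotkin applies.
Compute d/(2d−n) = 9/3 ≈ 3.0000.
⌊d/(2d−n)⌋ = 3.
Plotkin bound: M ≤ 2·3 = 6.
Given |C| = 3, check: satisfied.
This |C| is below the Plotkin bound.


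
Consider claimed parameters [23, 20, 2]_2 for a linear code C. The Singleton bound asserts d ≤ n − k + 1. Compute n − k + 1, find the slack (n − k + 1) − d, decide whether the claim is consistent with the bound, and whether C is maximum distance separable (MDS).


Singleton RHS = n − k + 1 = 4, slack = 2, bound satisfied, not MDS.

Singleton bound: d ≤ n − k + 1.
Here n = 23, k = 20, so n − k + 1 = 4.
Given d = 2, check d ≤ 4: YES.
Slack = (n − k + 1) − d = 2.
The code is NOT MDS (slack = 2 > 0).
Description: the claimed parameters are [23, 20, 2]_2; such a code would be non-MDS.


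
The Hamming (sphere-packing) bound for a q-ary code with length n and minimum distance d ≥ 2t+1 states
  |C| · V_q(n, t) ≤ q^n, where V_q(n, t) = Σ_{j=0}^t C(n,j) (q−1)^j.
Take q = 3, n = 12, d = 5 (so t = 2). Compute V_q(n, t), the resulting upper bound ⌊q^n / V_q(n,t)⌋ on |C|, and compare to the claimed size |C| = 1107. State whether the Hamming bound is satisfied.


V_q(n, t) = 289, q^n = 531441, Hamming bound = 1838, |C| = 1107 ≤ bound (satisfied).

Step 1: Compute V_q(n, t) = Σ_{j=0}^2 C(n, j) (q−1)^j.
  j = 0: C(12,0)·(2)^0 = 1·1 = 1.
  j = 1: C(12,1)·(2)^1 = 12·2 = 24.
  j = 2: C(12,2)·(2)^2 = 66·4 = 264.
  V_q(n, t) = 1 + 24 + 264 = 289.
Step 2: q^n = 3^12 = 531441.
Step 3: Hamming bound ⌊q^n / V_q(n,t)⌋ = ⌊531441/289⌋ = 1838.
Step 4: Compare |C| = 1107 to 1838: satisfied.
The claimed |C| lies below the Hamming bound.


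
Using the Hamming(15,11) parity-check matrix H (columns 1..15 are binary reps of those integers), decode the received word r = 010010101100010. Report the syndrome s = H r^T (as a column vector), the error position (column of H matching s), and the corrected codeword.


s = (1, 1, 0, 1)^T, error position = 13, corrected codeword c = 010010101100110

Compute s = H r^T mod 2 one row at a time:
  s_1 = 0 + 1 + 1 + 0 + 0 + 0 + 1 + 0 = 3 ≡ 1 (mod 2).
  s_2 = 0 + 1 + 0 + 1 + 0 + 0 + 1 + 0 = 3 ≡ 1 (mod 2).
  s_3 = 1 + 0 + 0 + 1 + 1 + 0 + 1 + 0 = 4 ≡ 0 (mod 2).
  s_4 = 0 + 0 + 1 + 1 + 1 + 0 + 0 + 0 = 3 ≡ 1 (mod 2).
s = (1, 1, 0, 1)^T — this equals column 13 of H (binary 1101), so error is at position 13.
Correct: flip bit 13 of r = 010010101100010 to get c = 010010101100110.


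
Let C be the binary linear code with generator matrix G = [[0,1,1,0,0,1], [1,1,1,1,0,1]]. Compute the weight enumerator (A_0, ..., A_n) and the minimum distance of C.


Weight distribution: A_0 = 1, A_2 = 1, A_3 = 1, A_5 = 1. Minimum distance d = 2.

Enumerate all 2^2 = 4 messages m ∈ F_2^2.
For each, compute codeword c = mG in F_2^6, then tally its weight.
  m = 00 → c = 000000, weight = 0.
  m = 10 → c = 011001, weight = 3.
  m = 01 → c = 111101, weight = 5.
  m = 11 → c = 100100, weight = 2.
Tally weights:
  weight 0: 1 codewords.
  weight 2: 1 codewords.
  weight 3: 1 codewords.
  weight 5: 1 codewords.
Minimum distance d = smallest w > 0 with A_w > 0 = 2.
Sanity: Σ A_w = 4 = 2^2 = 4 ✓.


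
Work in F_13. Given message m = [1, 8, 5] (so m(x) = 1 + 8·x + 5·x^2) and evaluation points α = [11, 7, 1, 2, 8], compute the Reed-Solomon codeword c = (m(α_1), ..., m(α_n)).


c = [5, 3, 1, 11, 8]

Message polynomial: m(x) = 1 + 8·x + 5·x^2 (mod 13).
For each evaluation point α_i, compute m(α_i) mod 13:
  α_1 = 11: Horner steps 5 → 11 → 5, so m(11) = 5.
  α_2 = 7: Horner steps 5 → 4 → 3, so m(7) = 3.
  α_3 = 1: Horner steps 5 → 0 → 1, so m(1) = 1.
  α_4 = 2: Horner steps 5 → 5 → 11, so m(2) = 11.
  α_5 = 8: Horner steps 5 → 9 → 8, so m(8) = 8.
Codeword c = [5, 3, 1, 11, 8] ∈ F_13^5.


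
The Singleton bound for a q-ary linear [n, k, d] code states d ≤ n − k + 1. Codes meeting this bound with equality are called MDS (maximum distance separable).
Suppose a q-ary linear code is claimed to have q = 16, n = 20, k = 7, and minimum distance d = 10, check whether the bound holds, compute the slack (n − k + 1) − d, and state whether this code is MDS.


Singleton RHS = n − k + 1 = 14, slack = 4, bound satisfied, not MDS.

Singleton bound: d ≤ n − k + 1.
Here n = 20, k = 7, so n − k + 1 = 14.
Given d = 10, check d ≤ 14: YES.
Slack = (n − k + 1) − d = 4.
The code is NOT MDS (slack = 4 > 0).
Description: the claimed parameters are [20, 7, 10]_16; such a code would be non-MDS.


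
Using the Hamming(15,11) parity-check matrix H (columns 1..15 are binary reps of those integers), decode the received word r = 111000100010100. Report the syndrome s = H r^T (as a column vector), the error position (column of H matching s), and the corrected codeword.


s = (0, 0, 0, 1)^T, error position = 1, corrected codeword c = 011000100010100

Compute s = H r^T mod 2 one row at a time:
  s_1 = 0 + 0 + 0 + 1 + 0 + 1 + 0 + 0 = 2 ≡ 0 (mod 2).
  s_2 = 0 + 0 + 0 + 1 + 0 + 1 + 0 + 0 = 2 ≡ 0 (mod 2).
  s_3 = 1 + 1 + 0 + 1 + 0 + 1 + 0 + 0 = 4 ≡ 0 (mod 2).
  s_4 = 1 + 1 + 0 + 1 + 0 + 1 + 1 + 0 = 5 ≡ 1 (mod 2).
s = (0, 0, 0, 1)^T — this equals column 1 of H (binary 0001), so error is at position 1.
Correct: flip bit 1 of r = 111000100010100 to get c = 011000100010100.


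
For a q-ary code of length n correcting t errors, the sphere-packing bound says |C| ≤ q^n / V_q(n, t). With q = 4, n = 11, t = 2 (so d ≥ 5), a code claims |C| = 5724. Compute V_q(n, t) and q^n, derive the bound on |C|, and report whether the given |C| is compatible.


V_q(n, t) = 529, q^n = 4194304, Hamming bound = 7928, |C| = 5724 ≤ bound (satisfied).

Step 1: Compute V_q(n, t) = Σ_{j=0}^2 C(n, j) (q−1)^j.
  j = 0: C(11,0)·(3)^0 = 1·1 = 1.
  j = 1: C(11,1)·(3)^1 = 11·3 = 33.
  j = 2: C(11,2)·(3)^2 = 55·9 = 495.
  V_q(n, t) = 1 + 33 + 495 = 529.
Step 2: q^n = 4^11 = 4194304.
Step 3: Hamming bound ⌊q^n / V_q(n,t)⌋ = ⌊4194304/529⌋ = 7928.
Step 4: Compare |C| = 5724 to 7928: satisfied.
The claimed |C| lies below the Hamming bound.


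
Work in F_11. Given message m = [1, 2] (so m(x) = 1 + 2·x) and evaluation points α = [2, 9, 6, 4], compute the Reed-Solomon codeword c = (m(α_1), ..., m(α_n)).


c = [5, 8, 2, 9]

Message polynomial: m(x) = 1 + 2·x (mod 11).
For each evaluation point α_i, compute m(α_i) mod 11:
  α_1 = 2: Horner steps 2 → 5, so m(2) = 5.
  α_2 = 9: Horner steps 2 → 8, so m(9) = 8.
  α_3 = 6: Horner steps 2 → 2, so m(6) = 2.
  α_4 = 4: Horner steps 2 → 9, so m(4) = 9.
Codeword c = [5, 8, 2, 9] ∈ F_11^4.


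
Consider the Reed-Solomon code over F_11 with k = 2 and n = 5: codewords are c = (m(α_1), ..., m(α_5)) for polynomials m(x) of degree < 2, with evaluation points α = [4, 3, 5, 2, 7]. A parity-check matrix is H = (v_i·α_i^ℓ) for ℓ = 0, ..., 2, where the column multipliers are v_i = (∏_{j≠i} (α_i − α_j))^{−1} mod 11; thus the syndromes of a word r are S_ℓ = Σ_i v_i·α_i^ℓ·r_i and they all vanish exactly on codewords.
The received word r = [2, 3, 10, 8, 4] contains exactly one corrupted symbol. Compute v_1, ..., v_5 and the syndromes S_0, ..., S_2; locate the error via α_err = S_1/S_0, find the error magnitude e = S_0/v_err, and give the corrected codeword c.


S = (3, 9, 5), error at position 2, error magnitude e = 9, c = [2, 5, 10, 8, 4].

Step 1: column multipliers v_i = (∏_{j≠i}(α_i − α_j))^{−1} mod 11.
  i = 1 (α = 4): (4−3)(4−5)(4−2)(4−7) = 1·(−1)·2·(−3) = 6 ≡ 6, so v_1 = 6^{−1} = 2 (mod 11).
  i = 2 (α = 3): (3−4)(3−5)(3−2)(3−7) = (−1)·(−2)·1·(−4) = −8 ≡ 3, so v_2 = 3^{−1} = 4 (mod 11).
  i = 3 (α = 5): (5−4)(5−3)(5−2)(5−7) = 1·2·3·(−2) = −12 ≡ 10, so v_3 = 10^{−1} = 10 (mod 11).
  i = 4 (α = 2): (2−4)(2−3)(2−5)(2−7) = (−2)·(−1)·(−3)·(−5) = 30 ≡ 8, so v_4 = 8^{−1} = 7 (mod 11).
  i = 5 (α = 7): (7−4)(7−3)(7−5)(7−2) = 3·4·2·5 = 120 ≡ 10, so v_5 = 10^{−1} = 10 (mod 11).
  v = [2, 4, 10, 7, 10].
Step 2: syndromes of r = [2, 3, 10, 8, 4] (all sums mod 11).
  S_0 = Σ v_i r_i = 2·2 + 4·3 + 10·10 + 7·8 + 10·4 = 212 ≡ 3.
  S_1 = Σ v_i α_i r_i = 2·4·2 + 4·3·3 + 10·5·10 + 7·2·8 + 10·7·4 = 944 ≡ 9.
  α_i^2 mod 11 = [5, 9, 3, 4, 5].
  S_2 = Σ v_i α_i^2 r_i = 2·5·2 + 4·9·3 + 10·3·10 + 7·4·8 + 10·5·4 = 852 ≡ 5.
  S = (3, 9, 5) ≠ 0, so r is not a codeword (an error is present).
Step 3: locate the error. For a single error e at position i, S_ℓ = v_i·e·α_i^ℓ, so α_err = S_1/S_0.
  S_0^{−1} = 3^{−1} = 4 (mod 11), so α_err = 9·4 = 36 ≡ 3 = α_2. Error position i = 2.
  Consistency check: S_2/S_1 = 5·5 = 25 ≡ 3 = α_err ✓ (single-error assumption holds).
Step 4: error magnitude e = S_0/v_2 = S_0·∏_{j≠2}(α_2 − α_j) = 3·3 = 9 ≡ 9 (mod 11).
Step 5: correct position 2: c_2 = r_2 − e = 3 − 9 ≡ 5 (mod 11). Hence c = [2, 5, 10, 8, 4].
  Check: interpolating c through the α_i gives m(x) = 3 + 8·x (degree < 2) with m(α_i) = c_i for every i, so c is indeed a codeword.


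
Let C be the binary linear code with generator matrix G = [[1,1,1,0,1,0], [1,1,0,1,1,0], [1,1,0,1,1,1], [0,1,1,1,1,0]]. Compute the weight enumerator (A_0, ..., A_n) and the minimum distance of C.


Weight distribution: A_0 = 1, A_1 = 1, A_2 = 4, A_3 = 4, A_4 = 3, A_5 = 3. Minimum distance d = 1.

Enumerate all 2^4 = 16 messages m ∈ F_2^4.
For each, compute codeword c = mG in F_2^6, then tally its weight.
  m = 0000 → c = 000000, weight = 0.
  m = 1000 → c = 111010, weight = 4.
  m = 0100 → c = 110110, weight = 4.
  m = 1100 → c = 001100, weight = 2.
  m = 0010 → c = 110111, weight = 5.
  m = 1010 → c = 001101, weight = 3.
  m = 0110 → c = 000001, weight = 1.
  m = 1110 → c = 111011, weight = 5.
  m = 0001 → c = 011110, weight = 4.
  m = 1001 → c = 100100, weight = 2.
  m = 0101 → c = 101000, weight = 2.
  m = 1101 → c = 010010, weight = 2.
  m = 0011 → c = 101001, weight = 3.
  m = 1011 → c = 010011, weight = 3.
  m = 0111 → c = 011111, weight = 5.
  m = 1111 → c = 100101, weight = 3.
Tally weights:
  weight 0: 1 codewords.
  weight 1: 1 codewords.
  weight 2: 4 codewords.
  weight 3: 4 codewords.
  weight 4: 3 codewords.
  weight 5: 3 codewords.
Minimum distance d = smallest w > 0 with A_w > 0 = 1.
Sanity: Σ A_w = 16 = 2^4 = 16 ✓.


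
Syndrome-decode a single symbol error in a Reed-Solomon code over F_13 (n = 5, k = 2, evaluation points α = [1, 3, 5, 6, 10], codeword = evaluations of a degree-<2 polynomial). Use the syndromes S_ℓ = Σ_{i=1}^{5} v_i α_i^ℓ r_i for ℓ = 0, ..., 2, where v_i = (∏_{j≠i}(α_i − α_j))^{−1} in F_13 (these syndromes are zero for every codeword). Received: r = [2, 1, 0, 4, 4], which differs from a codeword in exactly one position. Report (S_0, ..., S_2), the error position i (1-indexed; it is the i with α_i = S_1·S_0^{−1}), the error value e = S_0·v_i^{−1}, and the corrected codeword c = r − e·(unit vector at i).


S = (10, 8, 9), error at position 4, error magnitude e = 11, c = [2, 1, 0, 6, 4].

Step 1: column multipliers v_i = (∏_{j≠i}(α_i − α_j))^{−1} mod 13.
  i = 1 (α = 1): (1−3)(1−5)(1−6)(1−10) = (−2)·(−4)·(−5)·(−9) = 360 ≡ 9, so v_1 = 9^{−1} = 3 (mod 13).
  i = 2 (α = 3): (3−1)(3−5)(3−6)(3−10) = 2·(−2)·(−3)·(−7) = −84 ≡ 7, so v_2 = 7^{−1} = 2 (mod 13).
  i = 3 (α = 5): (5−1)(5−3)(5−6)(5−10) = 4·2·(−1)·(−5) = 40 ≡ 1, so v_3 = 1^{−1} = 1 (mod 13).
  i = 4 (α = 6): (6−1)(6−3)(6−5)(6−10) = 5·3·1·(−4) = −60 ≡ 5, so v_4 = 5^{−1} = 8 (mod 13).
  i = 5 (α = 10): (10−1)(10−3)(10−5)(10−6) = 9·7·5·4 = 1260 ≡ 12, so v_5 = 12^{−1} = 12 (mod 13).
  v = [3, 2, 1, 8, 12].
Step 2: syndromes of r = [2, 1, 0, 4, 4] (all sums mod 13).
  S_0 = Σ v_i r_i = 3·2 + 2·1 + 1·0 + 8·4 + 12·4 = 88 ≡ 10.
  S_1 = Σ v_i α_i r_i = 3·1·2 + 2·3·1 + 1·5·0 + 8·6·4 + 12·10·4 = 684 ≡ 8.
  α_i^2 mod 13 = [1, 9, 12, 10, 9].
  S_2 = Σ v_i α_i^2 r_i = 3·1·2 + 2·9·1 + 1·12·0 + 8·10·4 + 12·9·4 = 776 ≡ 9.
  S = (10, 8, 9) ≠ 0, so r is not a codeword (an error is present).
Step 3: locate the error. For a single error e at position i, S_ℓ = v_i·e·α_i^ℓ, so α_err = S_1/S_0.
  S_0^{−1} = 10^{−1} = 4 (mod 13), so α_err = 8·4 = 32 ≡ 6 = α_4. Error position i = 4.
  Consistency check: S_2/S_1 = 9·5 = 45 ≡ 6 = α_err ✓ (single-error assumption holds).
Step 4: error magnitude e = S_0/v_4 = S_0·∏_{j≠4}(α_4 − α_j) = 10·5 = 50 ≡ 11 (mod 13).
Step 5: correct position 4: c_4 = r_4 − e = 4 − 11 ≡ 6 (mod 13). Hence c = [2, 1, 0, 6, 4].
  Check: interpolating c through the α_i gives m(x) = 9 + 6·x (degree < 2) with m(α_i) = c_i for every i, so c is indeed a codeword.
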